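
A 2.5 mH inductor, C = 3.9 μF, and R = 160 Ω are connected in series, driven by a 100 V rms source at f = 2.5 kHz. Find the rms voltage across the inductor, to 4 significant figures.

24.30 V

ω = 2πf = 15710 rad/s
X_L = ωL = 39.27 Ω
X_C = 1/(ωC) = 16.32 Ω
Net reactance X = X_L − X_C = 22.95 Ω
Z = 160.0 + j22.95 Ω
|Z| = √(160.0² + 22.95²) = 161.6 Ω
I = V/|Z| = 618.7 mA
V_L = I·|Z_L| = 0.6187 × 39.27 = 24.30 V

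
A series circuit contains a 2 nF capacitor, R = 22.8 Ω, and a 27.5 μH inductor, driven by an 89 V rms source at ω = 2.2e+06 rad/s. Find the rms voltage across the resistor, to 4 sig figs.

12.06 V

X_L = ωL = 60.50 Ω
X_C = 1/(ωC) = 227.3 Ω
Net reactance X = X_L − X_C = -166.8 Ω
Z = 22.80 − j166.8 Ω
|Z| = √(22.80² + 166.8²) = 168.3 Ω
I = V/|Z| = 528.7 mA
V_R = I·|Z_R| = 0.5287 × 22.80 = 12.06 V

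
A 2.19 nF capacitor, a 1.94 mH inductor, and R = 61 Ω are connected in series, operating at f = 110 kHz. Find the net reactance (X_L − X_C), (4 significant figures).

680.2 Ω

ω = 2πf = 691200 rad/s
X_L = ωL = 1341 Ω
X_C = 1/(ωC) = 660.7 Ω
X = 1341 − 660.7 = 680.2 Ω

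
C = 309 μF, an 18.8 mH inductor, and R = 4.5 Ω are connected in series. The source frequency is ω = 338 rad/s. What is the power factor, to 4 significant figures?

0.8132

X_L = ωL = 6.354 Ω
X_C = 1/(ωC) = 9.575 Ω
Net reactance X = X_L − X_C = -3.220 Ω
Z = 4.500 − j3.220 Ω
|Z| = √(4.500² + 3.220²) = 5.534 Ω
∠Z = arctan(-3.220/4.500) = -35.59°
cos φ = cos(-35.59°) = 0.8132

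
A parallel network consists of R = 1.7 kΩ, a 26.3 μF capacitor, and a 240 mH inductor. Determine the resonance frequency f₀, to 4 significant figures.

63.35 Hz

ω₀ = 1/√(LC) = 1/√(0.24 × 2.63e-05) = 398.0 rad/s
f₀ = ω₀/(2π) = 63.35 Hz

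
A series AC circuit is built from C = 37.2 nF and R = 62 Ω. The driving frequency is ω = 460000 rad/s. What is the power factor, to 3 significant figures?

X_C = 1/(ωC) = 58.4 Ω
Z = 62.0 − j58.4 Ω
|Z| = √(62.0² + 58.4²) = 85.2 Ω
∠Z = arctan(-58.4/62.0) = -43.3°
cos φ = cos(-43.3°) = 0.728

0.728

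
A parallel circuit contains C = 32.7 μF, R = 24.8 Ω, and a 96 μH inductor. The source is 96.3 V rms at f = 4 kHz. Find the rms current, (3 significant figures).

ω = 2πf = 25130 rad/s
X_L = ωL = 2.41 Ω
X_C = 1/(ωC) = 1.22 Ω
Parallel: admittances add. Y = 1/R + 1/(jωL) + jωC
Y = (0.0403 + j0.407) S
|Y| = 0.409 S → |Z| = 1/|Y| = 2.44 Ω, ∠Z = −∠Y = -84.3°
I = V/|Z| = 96.3/2.44 = 39.4 A

39.4 A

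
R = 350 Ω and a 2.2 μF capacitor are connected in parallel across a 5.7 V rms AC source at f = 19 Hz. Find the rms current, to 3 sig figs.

ω = 2πf = 119.4 rad/s
X_C = 1/(ωC) = 3810 Ω
Parallel: admittances add. Y = 1/R + jωC
Y = (0.00286 + j0.000263) S
|Y| = 0.00287 S → |Z| = 1/|Y| = 349 Ω, ∠Z = −∠Y = -5.25°
I = V/|Z| = 5.7/349 = 16.4 mA

16.4 mA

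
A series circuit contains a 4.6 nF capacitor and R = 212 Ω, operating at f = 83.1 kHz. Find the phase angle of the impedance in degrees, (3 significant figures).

ω = 2πf = 522100 rad/s
X_C = 1/(ωC) = 416 Ω
Z = 212 − j416 Ω
|Z| = √(212² + 416²) = 467 Ω
∠Z = arctan(-416/212) = -63.0°

-63.0°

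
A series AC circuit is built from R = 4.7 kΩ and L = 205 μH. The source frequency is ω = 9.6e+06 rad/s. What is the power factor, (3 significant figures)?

X_L = ωL = 1970 Ω
Z = 4700 + j1970 Ω
|Z| = √(4700² + 1970²) = 5100 Ω
∠Z = arctan(1970/4700) = 22.7°
cos φ = cos(22.7°) = 0.922

0.922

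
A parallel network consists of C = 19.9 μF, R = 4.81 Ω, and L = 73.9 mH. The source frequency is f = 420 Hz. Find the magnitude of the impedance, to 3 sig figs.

4.69 Ω

ω = 2πf = 2639 rad/s
X_L = ωL = 195 Ω
X_C = 1/(ωC) = 19.0 Ω
Parallel: admittances add. Y = 1/R + 1/(jωL) + jωC
Y = (0.208 + j0.0474) S
|Y| = 0.213 S → |Z| = 1/|Y| = 4.69 Ω, ∠Z = −∠Y = -12.8°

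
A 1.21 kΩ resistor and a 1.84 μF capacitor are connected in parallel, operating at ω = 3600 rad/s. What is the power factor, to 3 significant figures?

0.124

X_C = 1/(ωC) = 151 Ω
Parallel: admittances add. Y = 1/R + jωC
Y = (0.000826 + j0.00662) S
|Y| = 0.00668 S → |Z| = 1/|Y| = 150 Ω, ∠Z = −∠Y = -82.9°
cos φ = cos(-82.9°) = 0.124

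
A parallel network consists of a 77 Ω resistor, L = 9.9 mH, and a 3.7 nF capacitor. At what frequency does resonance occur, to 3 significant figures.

26.3 kHz

ω₀ = 1/√(LC) = 1/√(0.0099 × 3.7e-09) = 165200 rad/s
f₀ = ω₀/(2π) = 26.3 kHz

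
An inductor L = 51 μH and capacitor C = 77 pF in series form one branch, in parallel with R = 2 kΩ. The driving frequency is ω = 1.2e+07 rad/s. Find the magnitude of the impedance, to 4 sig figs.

X_L = ωL = 612.0 Ω
X_C = 1/(ωC) = 1082 Ω
Branch 1: Z₁ = R = 2000 Ω
Branch 2 (series LC): Z₂ = j(X_L − X_C) = −j470.3 Ω
Parallel: Z = Z₁Z₂/(Z₁+Z₂), |Z| = 457.8 Ω, ∠Z = -76.77°

457.8 Ω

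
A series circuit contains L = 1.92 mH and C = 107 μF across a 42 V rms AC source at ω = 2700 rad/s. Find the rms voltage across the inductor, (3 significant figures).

X_L = ωL = 5.18 Ω
X_C = 1/(ωC) = 3.46 Ω
Net reactance X = X_L − X_C = 1.72 Ω
Z = j1.72 Ω
|Z| = √(0² + 1.72²) = 1.72 Ω
I = V/|Z| = 24.4 A
V_L = I·|Z_L| = 24.4 × 5.18 = 126 V

126 V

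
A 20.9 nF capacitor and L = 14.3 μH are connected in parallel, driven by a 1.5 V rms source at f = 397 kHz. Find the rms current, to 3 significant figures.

36.1 mA

ω = 2πf = 2.494e+06 rad/s
X_L = ωL = 35.7 Ω
X_C = 1/(ωC) = 19.2 Ω
Parallel: admittances add. Y = 1/(jωL) + jωC
Y = (0 + j0.0241) S
|Y| = 0.0241 S → |Z| = 1/|Y| = 41.5 Ω, ∠Z = −∠Y = -90.0°
I = V/|Z| = 1.5/41.5 = 36.1 mA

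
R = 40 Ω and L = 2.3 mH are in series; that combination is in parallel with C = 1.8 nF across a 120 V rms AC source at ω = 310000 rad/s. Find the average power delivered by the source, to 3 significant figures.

X_L = ωL = 713 Ω
X_C = 1/(ωC) = 1790 Ω
Branch 1 (R+jX_L): Z₁ = 40.0 + j713 Ω, |Z₁| = 714 Ω
Branch 2 (−jX_C): Z₂ = −j1790 Ω
Parallel: Z = Z₁Z₂/(Z₁+Z₂), |Z| = 1190 Ω, ∠Z = 84.7°
I = V/|Z| = 101 mA
P = VI cos φ = 120 × 0.101 × cos(84.7°) = 1.13 W

1.13 W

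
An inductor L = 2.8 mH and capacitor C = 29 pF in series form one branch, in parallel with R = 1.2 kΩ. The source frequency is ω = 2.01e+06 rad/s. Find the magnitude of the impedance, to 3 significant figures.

1190 Ω

X_L = ωL = 5630 Ω
X_C = 1/(ωC) = 17200 Ω
Branch 1: Z₁ = R = 1200 Ω
Branch 2 (series LC): Z₂ = j(X_L − X_C) = −j11500 Ω
Parallel: Z = Z₁Z₂/(Z₁+Z₂), |Z| = 1190 Ω, ∠Z = -5.94°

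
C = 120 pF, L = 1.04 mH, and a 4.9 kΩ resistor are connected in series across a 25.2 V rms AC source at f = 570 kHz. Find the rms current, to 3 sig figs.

ω = 2πf = 3.581e+06 rad/s
X_L = ωL = 3720 Ω
X_C = 1/(ωC) = 2330 Ω
Net reactance X = X_L − X_C = 1400 Ω
Z = 4900 + j1400 Ω
|Z| = √(4900² + 1400²) = 5100 Ω
I = V/|Z| = 25.2/5100 = 4.95 mA

4.95 mA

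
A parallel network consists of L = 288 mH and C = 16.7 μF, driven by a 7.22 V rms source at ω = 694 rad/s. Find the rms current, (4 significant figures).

X_L = ωL = 199.9 Ω
X_C = 1/(ωC) = 86.28 Ω
Parallel: admittances add. Y = 1/(jωL) + jωC
Y = (0 + j0.006587) S
|Y| = 0.006587 S → |Z| = 1/|Y| = 151.8 Ω, ∠Z = −∠Y = -90.00°
I = V/|Z| = 7.22/151.8 = 47.56 mA

47.56 mA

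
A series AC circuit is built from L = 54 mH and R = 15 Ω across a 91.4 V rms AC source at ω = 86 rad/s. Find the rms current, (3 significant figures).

X_L = ωL = 4.64 Ω
Z = 15.0 + j4.64 Ω
|Z| = √(15.0² + 4.64²) = 15.7 Ω
I = V/|Z| = 91.4/15.7 = 5.82 A

5.82 A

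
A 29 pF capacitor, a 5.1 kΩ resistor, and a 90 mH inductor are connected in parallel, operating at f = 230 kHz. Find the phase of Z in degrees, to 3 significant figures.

-9.90°

ω = 2πf = 1.445e+06 rad/s
X_L = ωL = 130000 Ω
X_C = 1/(ωC) = 23900 Ω
Parallel: admittances add. Y = 1/R + 1/(jωL) + jωC
Y = (0.000196 + j3.42e-05) S
|Y| = 0.000199 S → |Z| = 1/|Y| = 5020 Ω, ∠Z = −∠Y = -9.90°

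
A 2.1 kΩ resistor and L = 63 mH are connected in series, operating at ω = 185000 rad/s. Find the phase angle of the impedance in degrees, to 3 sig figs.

X_L = ωL = 11700 Ω
Z = 2100 + j11700 Ω
|Z| = √(2100² + 11700²) = 11800 Ω
∠Z = arctan(11700/2100) = 79.8°

79.8°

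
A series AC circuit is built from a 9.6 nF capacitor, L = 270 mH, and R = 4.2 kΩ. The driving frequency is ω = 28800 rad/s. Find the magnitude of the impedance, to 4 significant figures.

5911 Ω

X_L = ωL = 7776 Ω
X_C = 1/(ωC) = 3617 Ω
Net reactance X = X_L − X_C = 4159 Ω
Z = 4200 + j4159 Ω
|Z| = √(4200² + 4159²) = 5911 Ω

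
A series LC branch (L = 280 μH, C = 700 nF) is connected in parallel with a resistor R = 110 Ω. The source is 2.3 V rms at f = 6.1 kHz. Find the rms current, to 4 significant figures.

89.14 mA

ω = 2πf = 38330 rad/s
X_L = ωL = 10.73 Ω
X_C = 1/(ωC) = 37.27 Ω
Branch 1: Z₁ = R = 110.0 Ω
Branch 2 (series LC): Z₂ = j(X_L − X_C) = −j26.54 Ω
Parallel: Z = Z₁Z₂/(Z₁+Z₂), |Z| = 25.80 Ω, ∠Z = -76.43°
I = V/|Z| = 2.3/25.80 = 89.14 mA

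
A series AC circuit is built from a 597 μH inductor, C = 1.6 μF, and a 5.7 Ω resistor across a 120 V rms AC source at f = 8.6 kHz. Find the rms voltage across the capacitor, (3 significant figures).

ω = 2πf = 54040 rad/s
X_L = ωL = 32.3 Ω
X_C = 1/(ωC) = 11.6 Ω
Net reactance X = X_L − X_C = 20.7 Ω
Z = 5.70 + j20.7 Ω
|Z| = √(5.70² + 20.7²) = 21.5 Ω
I = V/|Z| = 5.59 A
V_C = I·|Z_C| = 5.59 × 11.6 = 64.7 V

64.7 V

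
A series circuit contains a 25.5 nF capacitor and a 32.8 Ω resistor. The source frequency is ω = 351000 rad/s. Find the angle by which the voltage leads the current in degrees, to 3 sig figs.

-73.6°

X_C = 1/(ωC) = 112 Ω
Z = 32.8 − j112 Ω
|Z| = √(32.8² + 112²) = 116 Ω
∠Z = arctan(-112/32.8) = -73.6°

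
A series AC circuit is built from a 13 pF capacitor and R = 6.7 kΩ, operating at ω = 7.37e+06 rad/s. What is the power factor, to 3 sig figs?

0.540

X_C = 1/(ωC) = 10400 Ω
Z = 6700 − j10400 Ω
|Z| = √(6700² + 10400²) = 12400 Ω
∠Z = arctan(-10400/6700) = -57.3°
cos φ = cos(-57.3°) = 0.540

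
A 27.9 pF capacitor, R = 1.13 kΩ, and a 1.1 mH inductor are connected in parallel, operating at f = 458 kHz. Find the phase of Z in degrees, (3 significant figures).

ω = 2πf = 2.878e+06 rad/s
X_L = ωL = 3170 Ω
X_C = 1/(ωC) = 12500 Ω
Parallel: admittances add. Y = 1/R + 1/(jωL) + jωC
Y = (0.000885 − j0.000236) S
|Y| = 0.000916 S → |Z| = 1/|Y| = 1090 Ω, ∠Z = −∠Y = 14.9°

14.9°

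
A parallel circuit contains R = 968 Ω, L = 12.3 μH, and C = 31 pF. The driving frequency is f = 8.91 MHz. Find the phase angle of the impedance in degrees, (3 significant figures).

ω = 2πf = 5.598e+07 rad/s
X_L = ωL = 689 Ω
X_C = 1/(ωC) = 576 Ω
Parallel: admittances add. Y = 1/R + 1/(jωL) + jωC
Y = (0.00103 + j0.000283) S
|Y| = 0.00107 S → |Z| = 1/|Y| = 934 Ω, ∠Z = −∠Y = -15.3°

-15.3°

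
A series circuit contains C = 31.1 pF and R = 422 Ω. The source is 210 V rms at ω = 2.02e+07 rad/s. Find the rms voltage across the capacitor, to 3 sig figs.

203 V

X_C = 1/(ωC) = 1590 Ω
Z = 422 − j1590 Ω
|Z| = √(422² + 1590²) = 1650 Ω
I = V/|Z| = 128 mA
V_C = I·|Z_C| = 0.128 × 1590 = 203 V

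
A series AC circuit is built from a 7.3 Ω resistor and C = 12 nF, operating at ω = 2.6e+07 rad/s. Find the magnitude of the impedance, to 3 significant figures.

7.97 Ω

X_C = 1/(ωC) = 3.21 Ω
Z = 7.30 − j3.21 Ω
|Z| = √(7.30² + 3.21²) = 7.97 Ω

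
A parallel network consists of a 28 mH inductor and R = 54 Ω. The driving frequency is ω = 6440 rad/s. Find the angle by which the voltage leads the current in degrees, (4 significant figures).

16.67°

X_L = ωL = 180.3 Ω
Parallel: admittances add. Y = 1/R + 1/(jωL)
Y = (0.01852 − j0.005546) S
|Y| = 0.01933 S → |Z| = 1/|Y| = 51.73 Ω, ∠Z = −∠Y = 16.67°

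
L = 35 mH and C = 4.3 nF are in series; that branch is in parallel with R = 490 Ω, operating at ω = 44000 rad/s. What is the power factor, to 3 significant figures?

X_L = ωL = 1540 Ω
X_C = 1/(ωC) = 5290 Ω
Branch 1: Z₁ = R = 490 Ω
Branch 2 (series LC): Z₂ = j(X_L − X_C) = −j3750 Ω
Parallel: Z = Z₁Z₂/(Z₁+Z₂), |Z| = 486 Ω, ∠Z = -7.45°
cos φ = cos(-7.45°) = 0.992

0.992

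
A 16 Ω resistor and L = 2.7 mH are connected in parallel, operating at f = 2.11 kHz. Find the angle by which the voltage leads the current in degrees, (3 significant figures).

ω = 2πf = 13260 rad/s
X_L = ωL = 35.8 Ω
Parallel: admittances add. Y = 1/R + 1/(jωL)
Y = (0.0625 − j0.0279) S
|Y| = 0.0685 S → |Z| = 1/|Y| = 14.6 Ω, ∠Z = −∠Y = 24.1°

24.1°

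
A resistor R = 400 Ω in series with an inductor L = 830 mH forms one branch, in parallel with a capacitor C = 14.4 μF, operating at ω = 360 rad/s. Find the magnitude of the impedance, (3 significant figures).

233 Ω

X_L = ωL = 299 Ω
X_C = 1/(ωC) = 193 Ω
Branch 1 (R+jX_L): Z₁ = 400 + j299 Ω, |Z₁| = 499 Ω
Branch 2 (−jX_C): Z₂ = −j193 Ω
Parallel: Z = Z₁Z₂/(Z₁+Z₂), |Z| = 233 Ω, ∠Z = -68.1°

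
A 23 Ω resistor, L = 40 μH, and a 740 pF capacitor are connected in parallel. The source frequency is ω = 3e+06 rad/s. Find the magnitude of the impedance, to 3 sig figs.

22.8 Ω

X_L = ωL = 120 Ω
X_C = 1/(ωC) = 450 Ω
Parallel: admittances add. Y = 1/R + 1/(jωL) + jωC
Y = (0.0435 − j0.00611) S
|Y| = 0.0439 S → |Z| = 1/|Y| = 22.8 Ω, ∠Z = −∠Y = 8.00°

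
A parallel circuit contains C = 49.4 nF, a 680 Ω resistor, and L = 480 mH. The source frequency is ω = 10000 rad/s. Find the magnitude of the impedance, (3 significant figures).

668 Ω

X_L = ωL = 4800 Ω
X_C = 1/(ωC) = 2020 Ω
Parallel: admittances add. Y = 1/R + 1/(jωL) + jωC
Y = (0.00147 + j0.000286) S
|Y| = 0.00150 S → |Z| = 1/|Y| = 668 Ω, ∠Z = −∠Y = -11.0°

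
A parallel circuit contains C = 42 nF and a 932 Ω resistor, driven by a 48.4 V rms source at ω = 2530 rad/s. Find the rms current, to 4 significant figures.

52.19 mA

X_C = 1/(ωC) = 9411 Ω
Parallel: admittances add. Y = 1/R + jωC
Y = (0.001073 + j0.0001063) S
|Y| = 0.001078 S → |Z| = 1/|Y| = 927.5 Ω, ∠Z = −∠Y = -5.656°
I = V/|Z| = 48.4/927.5 = 52.19 mA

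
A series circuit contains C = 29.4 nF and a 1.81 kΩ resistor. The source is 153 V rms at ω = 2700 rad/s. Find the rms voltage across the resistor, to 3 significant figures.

21.8 V

X_C = 1/(ωC) = 12600 Ω
Z = 1810 − j12600 Ω
|Z| = √(1810² + 12600²) = 12700 Ω
I = V/|Z| = 12.0 mA
V_R = I·|Z_R| = 0.0120 × 1810 = 21.8 V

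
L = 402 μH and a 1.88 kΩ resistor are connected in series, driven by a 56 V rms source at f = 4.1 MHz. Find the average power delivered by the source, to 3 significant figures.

ω = 2πf = 2.576e+07 rad/s
X_L = ωL = 10400 Ω
Z = 1880 + j10400 Ω
|Z| = √(1880² + 10400²) = 10500 Ω
∠Z = arctan(10400/1880) = 79.7°
I = V/|Z| = 5.32 mA
P = VI cos φ = 56 × 0.00532 × cos(79.7°) = 53.2 mW

53.2 mW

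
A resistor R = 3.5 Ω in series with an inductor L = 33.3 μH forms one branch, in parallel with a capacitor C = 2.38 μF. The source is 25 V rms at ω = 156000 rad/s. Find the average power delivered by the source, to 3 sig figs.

55.8 W

X_L = ωL = 5.19 Ω
X_C = 1/(ωC) = 2.69 Ω
Branch 1 (R+jX_L): Z₁ = 3.50 + j5.19 Ω, |Z₁| = 6.26 Ω
Branch 2 (−jX_C): Z₂ = −j2.69 Ω
Parallel: Z = Z₁Z₂/(Z₁+Z₂), |Z| = 3.92 Ω, ∠Z = -69.5°
I = V/|Z| = 6.37 A
P = VI cos φ = 25 × 6.37 × cos(-69.5°) = 55.8 W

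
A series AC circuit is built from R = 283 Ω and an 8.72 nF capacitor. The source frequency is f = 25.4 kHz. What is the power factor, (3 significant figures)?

ω = 2πf = 159600 rad/s
X_C = 1/(ωC) = 719 Ω
Z = 283 − j719 Ω
|Z| = √(283² + 719²) = 772 Ω
∠Z = arctan(-719/283) = -68.5°
cos φ = cos(-68.5°) = 0.366

0.366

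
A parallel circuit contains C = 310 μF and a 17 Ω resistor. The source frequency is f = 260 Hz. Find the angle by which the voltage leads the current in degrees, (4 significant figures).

-83.37°

ω = 2πf = 1634 rad/s
X_C = 1/(ωC) = 1.975 Ω
Parallel: admittances add. Y = 1/R + jωC
Y = (0.05882 + j0.5064) S
|Y| = 0.5098 S → |Z| = 1/|Y| = 1.961 Ω, ∠Z = −∠Y = -83.37°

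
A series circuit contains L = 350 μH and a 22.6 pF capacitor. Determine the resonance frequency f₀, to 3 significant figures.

ω₀ = 1/√(LC) = 1/√(0.00035 × 2.26e-11) = 1.124e+07 rad/s
f₀ = ω₀/(2π) = 1.79 MHz

1.79 MHz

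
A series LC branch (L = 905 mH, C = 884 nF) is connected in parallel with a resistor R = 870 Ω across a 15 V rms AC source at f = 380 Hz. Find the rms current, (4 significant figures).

19.40 mA

ω = 2πf = 2388 rad/s
X_L = ωL = 2161 Ω
X_C = 1/(ωC) = 473.8 Ω
Branch 1: Z₁ = R = 870.0 Ω
Branch 2 (series LC): Z₂ = j(X_L − X_C) = j1687 Ω
Parallel: Z = Z₁Z₂/(Z₁+Z₂), |Z| = 773.2 Ω, ∠Z = 27.28°
I = V/|Z| = 15/773.2 = 19.40 mA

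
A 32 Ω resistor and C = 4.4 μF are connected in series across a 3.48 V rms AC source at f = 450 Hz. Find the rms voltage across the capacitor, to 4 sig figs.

ω = 2πf = 2827 rad/s
X_C = 1/(ωC) = 80.38 Ω
Z = 32.00 − j80.38 Ω
|Z| = √(32.00² + 80.38²) = 86.52 Ω
I = V/|Z| = 40.22 mA
V_C = I·|Z_C| = 0.04022 × 80.38 = 3.233 V

3.233 V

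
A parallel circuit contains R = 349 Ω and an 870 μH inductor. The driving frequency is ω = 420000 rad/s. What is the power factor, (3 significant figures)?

X_L = ωL = 365 Ω
Parallel: admittances add. Y = 1/R + 1/(jωL)
Y = (0.00287 − j0.00274) S
|Y| = 0.00396 S → |Z| = 1/|Y| = 252 Ω, ∠Z = −∠Y = 43.7°
cos φ = cos(43.7°) = 0.723

0.723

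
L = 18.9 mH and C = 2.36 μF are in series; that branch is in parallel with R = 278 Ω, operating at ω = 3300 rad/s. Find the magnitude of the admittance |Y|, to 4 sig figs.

15.57 mS

X_L = ωL = 62.37 Ω
X_C = 1/(ωC) = 128.4 Ω
Branch 1: Z₁ = R = 278.0 Ω
Branch 2 (series LC): Z₂ = j(X_L − X_C) = −j66.03 Ω
Parallel: Z = Z₁Z₂/(Z₁+Z₂), |Z| = 64.25 Ω, ∠Z = -76.64°
|Y| = 1/|Z| = 15.57 mS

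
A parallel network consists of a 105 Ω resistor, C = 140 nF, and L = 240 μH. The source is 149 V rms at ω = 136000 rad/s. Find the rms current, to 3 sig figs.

2.24 A

X_L = ωL = 32.6 Ω
X_C = 1/(ωC) = 52.5 Ω
Parallel: admittances add. Y = 1/R + 1/(jωL) + jωC
Y = (0.00952 − j0.0116) S
|Y| = 0.0150 S → |Z| = 1/|Y| = 66.6 Ω, ∠Z = −∠Y = 50.6°
I = V/|Z| = 149/66.6 = 2.24 A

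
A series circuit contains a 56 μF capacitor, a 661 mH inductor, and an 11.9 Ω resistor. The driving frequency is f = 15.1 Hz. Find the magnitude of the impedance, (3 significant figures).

126 Ω

ω = 2πf = 94.88 rad/s
X_L = ωL = 62.7 Ω
X_C = 1/(ωC) = 188 Ω
Net reactance X = X_L − X_C = -126 Ω
Z = 11.9 − j126 Ω
|Z| = √(11.9² + 126²) = 126 Ω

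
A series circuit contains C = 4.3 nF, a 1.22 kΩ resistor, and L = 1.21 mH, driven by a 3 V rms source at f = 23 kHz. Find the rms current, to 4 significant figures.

ω = 2πf = 144500 rad/s
X_L = ωL = 174.9 Ω
X_C = 1/(ωC) = 1609 Ω
Net reactance X = X_L − X_C = -1434 Ω
Z = 1220 − j1434 Ω
|Z| = √(1220² + 1434²) = 1883 Ω
I = V/|Z| = 3/1883 = 1.593 mA

1.593 mA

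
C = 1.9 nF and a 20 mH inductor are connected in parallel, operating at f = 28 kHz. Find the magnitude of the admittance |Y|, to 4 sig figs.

ω = 2πf = 175900 rad/s
X_L = ωL = 3519 Ω
X_C = 1/(ωC) = 2992 Ω
Parallel: admittances add. Y = 1/(jωL) + jωC
Y = (0 + j5.006e-05) S
|Y| = 5.006e-05 S → |Z| = 1/|Y| = 19980 Ω, ∠Z = −∠Y = -90.00°

50.06 μS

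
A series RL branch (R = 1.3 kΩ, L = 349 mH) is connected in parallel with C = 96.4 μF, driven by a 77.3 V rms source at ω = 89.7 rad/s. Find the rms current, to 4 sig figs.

669.6 mA

X_L = ωL = 31.31 Ω
X_C = 1/(ωC) = 115.6 Ω
Branch 1 (R+jX_L): Z₁ = 1300 + j31.31 Ω, |Z₁| = 1300 Ω
Branch 2 (−jX_C): Z₂ = −j115.6 Ω
Parallel: Z = Z₁Z₂/(Z₁+Z₂), |Z| = 115.4 Ω, ∠Z = -84.91°
I = V/|Z| = 77.3/115.4 = 669.6 mA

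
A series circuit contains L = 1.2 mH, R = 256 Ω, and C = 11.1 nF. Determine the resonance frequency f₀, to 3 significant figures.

ω₀ = 1/√(LC) = 1/√(0.0012 × 1.11e-08) = 274000 rad/s
f₀ = ω₀/(2π) = 43.6 kHz

43.6 kHz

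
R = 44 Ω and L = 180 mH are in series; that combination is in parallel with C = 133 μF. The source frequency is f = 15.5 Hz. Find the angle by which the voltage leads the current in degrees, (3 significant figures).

ω = 2πf = 97.39 rad/s
X_L = ωL = 17.5 Ω
X_C = 1/(ωC) = 77.2 Ω
Branch 1 (R+jX_L): Z₁ = 44.0 + j17.5 Ω, |Z₁| = 47.4 Ω
Branch 2 (−jX_C): Z₂ = −j77.2 Ω
Parallel: Z = Z₁Z₂/(Z₁+Z₂), |Z| = 49.3 Ω, ∠Z = -14.7°

-14.7°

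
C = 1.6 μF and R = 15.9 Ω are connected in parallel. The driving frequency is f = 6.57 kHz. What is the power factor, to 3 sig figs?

0.690

ω = 2πf = 41280 rad/s
X_C = 1/(ωC) = 15.1 Ω
Parallel: admittances add. Y = 1/R + jωC
Y = (0.0629 + j0.0660) S
|Y| = 0.0912 S → |Z| = 1/|Y| = 11.0 Ω, ∠Z = −∠Y = -46.4°
cos φ = cos(-46.4°) = 0.690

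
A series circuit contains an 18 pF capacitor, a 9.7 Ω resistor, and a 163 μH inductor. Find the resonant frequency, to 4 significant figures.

ω₀ = 1/√(LC) = 1/√(0.000163 × 1.8e-11) = 1.846e+07 rad/s
f₀ = ω₀/(2π) = 2.938 MHz

2.938 MHz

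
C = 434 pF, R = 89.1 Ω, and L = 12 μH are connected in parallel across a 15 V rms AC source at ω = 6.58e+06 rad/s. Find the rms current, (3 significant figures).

224 mA

X_L = ωL = 79.0 Ω
X_C = 1/(ωC) = 350 Ω
Parallel: admittances add. Y = 1/R + 1/(jωL) + jωC
Y = (0.0112 − j0.00981) S
|Y| = 0.0149 S → |Z| = 1/|Y| = 67.1 Ω, ∠Z = −∠Y = 41.2°
I = V/|Z| = 15/67.1 = 224 mA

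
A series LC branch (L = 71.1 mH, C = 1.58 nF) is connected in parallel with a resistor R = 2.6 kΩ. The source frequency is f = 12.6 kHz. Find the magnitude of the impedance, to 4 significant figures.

ω = 2πf = 79170 rad/s
X_L = ωL = 5629 Ω
X_C = 1/(ωC) = 7995 Ω
Branch 1: Z₁ = R = 2600 Ω
Branch 2 (series LC): Z₂ = j(X_L − X_C) = −j2366 Ω
Parallel: Z = Z₁Z₂/(Z₁+Z₂), |Z| = 1750 Ω, ∠Z = -47.70°

1750 Ω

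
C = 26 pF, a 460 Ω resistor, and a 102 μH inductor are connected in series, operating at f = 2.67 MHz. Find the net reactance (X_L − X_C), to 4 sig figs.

ω = 2πf = 1.678e+07 rad/s
X_L = ωL = 1711 Ω
X_C = 1/(ωC) = 2293 Ω
X = 1711 − 2293 = -581.5 Ω

-581.5 Ω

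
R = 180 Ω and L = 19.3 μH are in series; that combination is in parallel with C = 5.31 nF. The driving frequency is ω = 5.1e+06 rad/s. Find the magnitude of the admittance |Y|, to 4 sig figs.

25.11 mS

X_L = ωL = 98.43 Ω
X_C = 1/(ωC) = 36.93 Ω
Branch 1 (R+jX_L): Z₁ = 180.0 + j98.43 Ω, |Z₁| = 205.2 Ω
Branch 2 (−jX_C): Z₂ = −j36.93 Ω
Parallel: Z = Z₁Z₂/(Z₁+Z₂), |Z| = 39.83 Ω, ∠Z = -80.19°
|Y| = 1/|Z| = 25.11 mS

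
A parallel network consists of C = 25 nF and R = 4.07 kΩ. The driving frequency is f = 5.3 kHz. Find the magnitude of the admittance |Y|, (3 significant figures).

868 μS

ω = 2πf = 33300 rad/s
X_C = 1/(ωC) = 1200 Ω
Parallel: admittances add. Y = 1/R + jωC
Y = (0.000246 + j0.000833) S
|Y| = 0.000868 S → |Z| = 1/|Y| = 1150 Ω, ∠Z = −∠Y = -73.6°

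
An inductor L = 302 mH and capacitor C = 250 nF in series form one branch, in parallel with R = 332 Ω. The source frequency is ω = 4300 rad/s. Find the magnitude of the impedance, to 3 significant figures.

X_L = ωL = 1300 Ω
X_C = 1/(ωC) = 930 Ω
Branch 1: Z₁ = R = 332 Ω
Branch 2 (series LC): Z₂ = j(X_L − X_C) = j368 Ω
Parallel: Z = Z₁Z₂/(Z₁+Z₂), |Z| = 247 Ω, ∠Z = 42.0°

247 Ω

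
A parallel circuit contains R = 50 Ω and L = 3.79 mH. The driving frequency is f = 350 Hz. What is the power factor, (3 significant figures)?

0.164

ω = 2πf = 2199 rad/s
X_L = ωL = 8.33 Ω
Parallel: admittances add. Y = 1/R + 1/(jωL)
Y = (0.0200 − j0.120) S
|Y| = 0.122 S → |Z| = 1/|Y| = 8.22 Ω, ∠Z = −∠Y = 80.5°
cos φ = cos(80.5°) = 0.164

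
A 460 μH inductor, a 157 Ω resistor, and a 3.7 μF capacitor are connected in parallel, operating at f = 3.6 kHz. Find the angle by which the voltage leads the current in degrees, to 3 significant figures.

ω = 2πf = 22620 rad/s
X_L = ωL = 10.4 Ω
X_C = 1/(ωC) = 11.9 Ω
Parallel: admittances add. Y = 1/R + 1/(jωL) + jωC
Y = (0.00637 − j0.0124) S
|Y| = 0.0140 S → |Z| = 1/|Y| = 71.7 Ω, ∠Z = −∠Y = 62.8°

62.8°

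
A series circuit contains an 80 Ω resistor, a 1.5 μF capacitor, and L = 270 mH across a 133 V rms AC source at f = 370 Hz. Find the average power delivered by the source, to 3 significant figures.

11.5 W

ω = 2πf = 2325 rad/s
X_L = ωL = 628 Ω
X_C = 1/(ωC) = 287 Ω
Net reactance X = X_L − X_C = 341 Ω
Z = 80.0 + j341 Ω
|Z| = √(80.0² + 341²) = 350 Ω
∠Z = arctan(341/80.0) = 76.8°
I = V/|Z| = 380 mA
P = VI cos φ = 133 × 0.380 × cos(76.8°) = 11.5 W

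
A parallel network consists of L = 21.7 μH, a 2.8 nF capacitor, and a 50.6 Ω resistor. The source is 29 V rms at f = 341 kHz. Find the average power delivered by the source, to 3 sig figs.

ω = 2πf = 2.143e+06 rad/s
X_L = ωL = 46.5 Ω
X_C = 1/(ωC) = 167 Ω
Parallel: admittances add. Y = 1/R + 1/(jωL) + jωC
Y = (0.0198 − j0.0155) S
|Y| = 0.0251 S → |Z| = 1/|Y| = 39.8 Ω, ∠Z = −∠Y = 38.1°
I = V/|Z| = 729 mA
P = VI cos φ = 29 × 0.729 × cos(38.1°) = 16.6 W

16.6 W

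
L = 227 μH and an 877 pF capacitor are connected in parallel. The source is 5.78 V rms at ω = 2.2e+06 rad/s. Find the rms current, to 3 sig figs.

X_L = ωL = 499 Ω
X_C = 1/(ωC) = 518 Ω
Parallel: admittances add. Y = 1/(jωL) + jωC
Y = (0 − j7.3e-05) S
|Y| = 7.3e-05 S → |Z| = 1/|Y| = 13700 Ω, ∠Z = −∠Y = 90.0°
I = V/|Z| = 5.78/13700 = 422 μA

422 μA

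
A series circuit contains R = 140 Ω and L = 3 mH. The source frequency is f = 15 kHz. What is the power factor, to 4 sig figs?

0.4437

ω = 2πf = 94250 rad/s
X_L = ωL = 282.7 Ω
Z = 140.0 + j282.7 Ω
|Z| = √(140.0² + 282.7²) = 315.5 Ω
∠Z = arctan(282.7/140.0) = 63.66°
cos φ = cos(63.66°) = 0.4437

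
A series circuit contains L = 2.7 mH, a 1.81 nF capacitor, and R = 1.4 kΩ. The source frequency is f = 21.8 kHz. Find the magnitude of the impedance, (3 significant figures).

3920 Ω

ω = 2πf = 137000 rad/s
X_L = ωL = 370 Ω
X_C = 1/(ωC) = 4030 Ω
Net reactance X = X_L − X_C = -3660 Ω
Z = 1400 − j3660 Ω
|Z| = √(1400² + 3660²) = 3920 Ω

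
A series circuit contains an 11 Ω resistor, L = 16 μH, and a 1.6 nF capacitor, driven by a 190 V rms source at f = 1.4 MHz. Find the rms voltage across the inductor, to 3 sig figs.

379 V

ω = 2πf = 8.796e+06 rad/s
X_L = ωL = 141 Ω
X_C = 1/(ωC) = 71.1 Ω
Net reactance X = X_L − X_C = 69.7 Ω
Z = 11.0 + j69.7 Ω
|Z| = √(11.0² + 69.7²) = 70.6 Ω
I = V/|Z| = 2.69 A
V_L = I·|Z_L| = 2.69 × 141 = 379 V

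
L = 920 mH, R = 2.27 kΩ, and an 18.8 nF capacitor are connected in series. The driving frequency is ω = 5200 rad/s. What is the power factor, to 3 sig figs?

0.385

X_L = ωL = 4780 Ω
X_C = 1/(ωC) = 10200 Ω
Net reactance X = X_L − X_C = -5450 Ω
Z = 2270 − j5450 Ω
|Z| = √(2270² + 5450²) = 5900 Ω
∠Z = arctan(-5450/2270) = -67.4°
cos φ = cos(-67.4°) = 0.385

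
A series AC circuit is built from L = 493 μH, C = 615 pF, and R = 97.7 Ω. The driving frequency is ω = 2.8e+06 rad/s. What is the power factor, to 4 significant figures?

X_L = ωL = 1380 Ω
X_C = 1/(ωC) = 580.7 Ω
Net reactance X = X_L − X_C = 799.7 Ω
Z = 97.70 + j799.7 Ω
|Z| = √(97.70² + 799.7²) = 805.6 Ω
∠Z = arctan(799.7/97.70) = 83.03°
cos φ = cos(83.03°) = 0.1213

0.1213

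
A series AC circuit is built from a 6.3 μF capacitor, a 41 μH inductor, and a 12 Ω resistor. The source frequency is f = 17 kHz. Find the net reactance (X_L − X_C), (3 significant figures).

2.89 Ω

ω = 2πf = 106800 rad/s
X_L = ωL = 4.38 Ω
X_C = 1/(ωC) = 1.49 Ω
X = 4.38 − 1.49 = 2.89 Ω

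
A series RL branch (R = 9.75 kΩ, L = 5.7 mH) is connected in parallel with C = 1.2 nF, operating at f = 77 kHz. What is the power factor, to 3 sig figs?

0.169

ω = 2πf = 483800 rad/s
X_L = ωL = 2760 Ω
X_C = 1/(ωC) = 1720 Ω
Branch 1 (R+jX_L): Z₁ = 9750 + j2760 Ω, |Z₁| = 10100 Ω
Branch 2 (−jX_C): Z₂ = −j1720 Ω
Parallel: Z = Z₁Z₂/(Z₁+Z₂), |Z| = 1780 Ω, ∠Z = -80.3°
cos φ = cos(-80.3°) = 0.169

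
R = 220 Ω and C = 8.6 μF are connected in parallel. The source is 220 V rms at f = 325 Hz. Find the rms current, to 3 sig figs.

ω = 2πf = 2042 rad/s
X_C = 1/(ωC) = 56.9 Ω
Parallel: admittances add. Y = 1/R + jωC
Y = (0.00455 + j0.0176) S
|Y| = 0.0181 S → |Z| = 1/|Y| = 55.1 Ω, ∠Z = −∠Y = -75.5°
I = V/|Z| = 220/55.1 = 3.99 A

3.99 A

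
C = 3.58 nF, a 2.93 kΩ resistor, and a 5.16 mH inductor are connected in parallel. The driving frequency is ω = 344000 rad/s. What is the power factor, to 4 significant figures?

0.4549

X_L = ωL = 1775 Ω
X_C = 1/(ωC) = 812.0 Ω
Parallel: admittances add. Y = 1/R + 1/(jωL) + jωC
Y = (0.0003413 + j0.0006682) S
|Y| = 0.0007503 S → |Z| = 1/|Y| = 1333 Ω, ∠Z = −∠Y = -62.94°
cos φ = cos(-62.94°) = 0.4549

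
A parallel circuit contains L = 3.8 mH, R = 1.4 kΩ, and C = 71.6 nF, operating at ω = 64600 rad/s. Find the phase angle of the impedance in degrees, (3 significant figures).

X_L = ωL = 245 Ω
X_C = 1/(ωC) = 216 Ω
Parallel: admittances add. Y = 1/R + 1/(jωL) + jωC
Y = (0.000714 + j0.000552) S
|Y| = 0.000903 S → |Z| = 1/|Y| = 1110 Ω, ∠Z = −∠Y = -37.7°

-37.7°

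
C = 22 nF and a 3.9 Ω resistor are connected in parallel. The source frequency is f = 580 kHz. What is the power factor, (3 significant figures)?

0.954

ω = 2πf = 3.644e+06 rad/s
X_C = 1/(ωC) = 12.5 Ω
Parallel: admittances add. Y = 1/R + jωC
Y = (0.256 + j0.0802) S
|Y| = 0.269 S → |Z| = 1/|Y| = 3.72 Ω, ∠Z = −∠Y = -17.4°
cos φ = cos(-17.4°) = 0.954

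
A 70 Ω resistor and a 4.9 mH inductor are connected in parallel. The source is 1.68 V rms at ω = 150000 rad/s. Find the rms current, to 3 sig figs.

24.1 mA

X_L = ωL = 735 Ω
Parallel: admittances add. Y = 1/R + 1/(jωL)
Y = (0.0143 − j0.00136) S
|Y| = 0.0144 S → |Z| = 1/|Y| = 69.7 Ω, ∠Z = −∠Y = 5.44°
I = V/|Z| = 1.68/69.7 = 24.1 mA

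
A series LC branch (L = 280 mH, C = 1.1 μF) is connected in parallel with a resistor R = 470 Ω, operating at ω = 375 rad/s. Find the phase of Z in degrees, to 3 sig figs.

-11.5°

X_L = ωL = 105 Ω
X_C = 1/(ωC) = 2420 Ω
Branch 1: Z₁ = R = 470 Ω
Branch 2 (series LC): Z₂ = j(X_L − X_C) = −j2320 Ω
Parallel: Z = Z₁Z₂/(Z₁+Z₂), |Z| = 461 Ω, ∠Z = -11.5°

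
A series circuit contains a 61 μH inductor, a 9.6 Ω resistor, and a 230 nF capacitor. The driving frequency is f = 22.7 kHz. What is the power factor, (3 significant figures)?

ω = 2πf = 142600 rad/s
X_L = ωL = 8.70 Ω
X_C = 1/(ωC) = 30.5 Ω
Net reactance X = X_L − X_C = -21.8 Ω
Z = 9.60 − j21.8 Ω
|Z| = √(9.60² + 21.8²) = 23.8 Ω
∠Z = arctan(-21.8/9.60) = -66.2°
cos φ = cos(-66.2°) = 0.403

0.403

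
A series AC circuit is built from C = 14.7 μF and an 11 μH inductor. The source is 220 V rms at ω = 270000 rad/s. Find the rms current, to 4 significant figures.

80.94 A

X_L = ωL = 2.970 Ω
X_C = 1/(ωC) = 0.2520 Ω
Net reactance X = X_L − X_C = 2.718 Ω
Z = j2.718 Ω
|Z| = √(0² + 2.718²) = 2.718 Ω
I = V/|Z| = 220/2.718 = 80.94 A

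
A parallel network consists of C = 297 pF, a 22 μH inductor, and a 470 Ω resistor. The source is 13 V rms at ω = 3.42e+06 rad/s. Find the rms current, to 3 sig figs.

X_L = ωL = 75.2 Ω
X_C = 1/(ωC) = 985 Ω
Parallel: admittances add. Y = 1/R + 1/(jωL) + jωC
Y = (0.00213 − j0.0123) S
|Y| = 0.0125 S → |Z| = 1/|Y| = 80.3 Ω, ∠Z = −∠Y = 80.2°
I = V/|Z| = 13/80.3 = 162 mA

162 mA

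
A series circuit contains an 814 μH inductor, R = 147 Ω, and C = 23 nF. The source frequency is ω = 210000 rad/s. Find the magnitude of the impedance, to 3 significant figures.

151 Ω

X_L = ωL = 171 Ω
X_C = 1/(ωC) = 207 Ω
Net reactance X = X_L − X_C = -36.1 Ω
Z = 147 − j36.1 Ω
|Z| = √(147² + 36.1²) = 151 Ω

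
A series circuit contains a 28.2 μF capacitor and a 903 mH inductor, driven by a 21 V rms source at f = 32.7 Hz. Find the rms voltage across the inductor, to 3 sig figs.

ω = 2πf = 205.5 rad/s
X_L = ωL = 186 Ω
X_C = 1/(ωC) = 173 Ω
Net reactance X = X_L − X_C = 12.9 Ω
Z = j12.9 Ω
|Z| = √(0² + 12.9²) = 12.9 Ω
I = V/|Z| = 1.62 A
V_L = I·|Z_L| = 1.62 × 186 = 301 V

301 V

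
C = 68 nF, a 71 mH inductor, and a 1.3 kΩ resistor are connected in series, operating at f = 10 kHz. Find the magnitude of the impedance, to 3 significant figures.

ω = 2πf = 62830 rad/s
X_L = ωL = 4460 Ω
X_C = 1/(ωC) = 234 Ω
Net reactance X = X_L − X_C = 4230 Ω
Z = 1300 + j4230 Ω
|Z| = √(1300² + 4230²) = 4420 Ω

4420 Ω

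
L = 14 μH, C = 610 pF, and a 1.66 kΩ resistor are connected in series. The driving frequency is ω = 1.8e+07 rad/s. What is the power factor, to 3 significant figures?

X_L = ωL = 252 Ω
X_C = 1/(ωC) = 91.1 Ω
Net reactance X = X_L − X_C = 161 Ω
Z = 1660 + j161 Ω
|Z| = √(1660² + 161²) = 1670 Ω
∠Z = arctan(161/1660) = 5.54°
cos φ = cos(5.54°) = 0.995

0.995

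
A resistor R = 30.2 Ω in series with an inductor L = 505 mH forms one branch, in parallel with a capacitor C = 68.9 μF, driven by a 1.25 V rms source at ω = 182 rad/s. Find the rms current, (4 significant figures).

X_L = ωL = 91.91 Ω
X_C = 1/(ωC) = 79.75 Ω
Branch 1 (R+jX_L): Z₁ = 30.20 + j91.91 Ω, |Z₁| = 96.74 Ω
Branch 2 (−jX_C): Z₂ = −j79.75 Ω
Parallel: Z = Z₁Z₂/(Z₁+Z₂), |Z| = 237.0 Ω, ∠Z = -40.13°
I = V/|Z| = 1.25/237.0 = 5.275 mA

5.275 mA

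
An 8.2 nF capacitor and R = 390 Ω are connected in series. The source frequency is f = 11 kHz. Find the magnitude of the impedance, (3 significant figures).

ω = 2πf = 69120 rad/s
X_C = 1/(ωC) = 1760 Ω
Z = 390 − j1760 Ω
|Z| = √(390² + 1760²) = 1810 Ω

1810 Ω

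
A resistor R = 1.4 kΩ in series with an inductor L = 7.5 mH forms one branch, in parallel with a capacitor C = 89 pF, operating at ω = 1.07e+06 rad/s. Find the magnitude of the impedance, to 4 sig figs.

X_L = ωL = 8025 Ω
X_C = 1/(ωC) = 10500 Ω
Branch 1 (R+jX_L): Z₁ = 1400 + j8025 Ω, |Z₁| = 8146 Ω
Branch 2 (−jX_C): Z₂ = −j10500 Ω
Parallel: Z = Z₁Z₂/(Z₁+Z₂), |Z| = 30080 Ω, ∠Z = 50.62°

30080 Ω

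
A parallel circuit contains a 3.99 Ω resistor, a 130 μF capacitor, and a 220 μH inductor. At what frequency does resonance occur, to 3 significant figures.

941 Hz

ω₀ = 1/√(LC) = 1/√(0.00022 × 0.00013) = 5913 rad/s
f₀ = ω₀/(2π) = 941 Hz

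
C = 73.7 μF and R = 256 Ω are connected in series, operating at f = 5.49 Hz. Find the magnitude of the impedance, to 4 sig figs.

469.3 Ω

ω = 2πf = 34.49 rad/s
X_C = 1/(ωC) = 393.4 Ω
Z = 256.0 − j393.4 Ω
|Z| = √(256.0² + 393.4²) = 469.3 Ω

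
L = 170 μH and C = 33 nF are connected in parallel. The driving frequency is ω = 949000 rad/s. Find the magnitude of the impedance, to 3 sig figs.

X_L = ωL = 161 Ω
X_C = 1/(ωC) = 31.9 Ω
Parallel: admittances add. Y = 1/(jωL) + jωC
Y = (0 + j0.0251) S
|Y| = 0.0251 S → |Z| = 1/|Y| = 39.8 Ω, ∠Z = −∠Y = -90.0°

39.8 Ω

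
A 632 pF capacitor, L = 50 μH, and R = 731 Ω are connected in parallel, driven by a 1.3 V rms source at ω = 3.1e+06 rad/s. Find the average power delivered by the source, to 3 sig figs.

2.31 mW

X_L = ωL = 155 Ω
X_C = 1/(ωC) = 510 Ω
Parallel: admittances add. Y = 1/R + 1/(jωL) + jωC
Y = (0.00137 − j0.00449) S
|Y| = 0.00470 S → |Z| = 1/|Y| = 213 Ω, ∠Z = −∠Y = 73.1°
I = V/|Z| = 6.10 mA
P = VI cos φ = 1.3 × 0.00610 × cos(73.1°) = 2.31 mW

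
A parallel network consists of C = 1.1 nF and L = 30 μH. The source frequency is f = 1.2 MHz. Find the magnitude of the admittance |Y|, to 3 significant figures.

3.87 mS

ω = 2πf = 7.54e+06 rad/s
X_L = ωL = 226 Ω
X_C = 1/(ωC) = 121 Ω
Parallel: admittances add. Y = 1/(jωL) + jωC
Y = (0 + j0.00387) S
|Y| = 0.00387 S → |Z| = 1/|Y| = 258 Ω, ∠Z = −∠Y = -90.0°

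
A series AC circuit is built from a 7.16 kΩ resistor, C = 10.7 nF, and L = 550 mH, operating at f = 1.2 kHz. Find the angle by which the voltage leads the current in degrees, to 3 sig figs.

-49.0°

ω = 2πf = 7540 rad/s
X_L = ωL = 4150 Ω
X_C = 1/(ωC) = 12400 Ω
Net reactance X = X_L − X_C = -8250 Ω
Z = 7160 − j8250 Ω
|Z| = √(7160² + 8250²) = 10900 Ω
∠Z = arctan(-8250/7160) = -49.0°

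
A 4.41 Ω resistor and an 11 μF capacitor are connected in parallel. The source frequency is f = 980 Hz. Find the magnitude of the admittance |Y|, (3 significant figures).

ω = 2πf = 6158 rad/s
X_C = 1/(ωC) = 14.8 Ω
Parallel: admittances add. Y = 1/R + jωC
Y = (0.227 + j0.0677) S
|Y| = 0.237 S → |Z| = 1/|Y| = 4.23 Ω, ∠Z = −∠Y = -16.6°

237 mS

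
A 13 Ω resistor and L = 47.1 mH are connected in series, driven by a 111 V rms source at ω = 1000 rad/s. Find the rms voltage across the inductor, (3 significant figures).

X_L = ωL = 47.1 Ω
Z = 13.0 + j47.1 Ω
|Z| = √(13.0² + 47.1²) = 48.9 Ω
I = V/|Z| = 2.27 A
V_L = I·|Z_L| = 2.27 × 47.1 = 107 V

107 V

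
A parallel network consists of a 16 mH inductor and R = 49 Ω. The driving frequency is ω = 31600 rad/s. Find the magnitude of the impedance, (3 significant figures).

X_L = ωL = 506 Ω
Parallel: admittances add. Y = 1/R + 1/(jωL)
Y = (0.0204 − j0.00198) S
|Y| = 0.0205 S → |Z| = 1/|Y| = 48.8 Ω, ∠Z = −∠Y = 5.54°

48.8 Ω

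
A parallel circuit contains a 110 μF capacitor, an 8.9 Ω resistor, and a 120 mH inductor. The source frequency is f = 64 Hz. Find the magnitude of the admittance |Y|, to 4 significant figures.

114.8 mS

ω = 2πf = 402.1 rad/s
X_L = ωL = 48.25 Ω
X_C = 1/(ωC) = 22.61 Ω
Parallel: admittances add. Y = 1/R + 1/(jωL) + jωC
Y = (0.1124 + j0.02351) S
|Y| = 0.1148 S → |Z| = 1/|Y| = 8.711 Ω, ∠Z = −∠Y = -11.82°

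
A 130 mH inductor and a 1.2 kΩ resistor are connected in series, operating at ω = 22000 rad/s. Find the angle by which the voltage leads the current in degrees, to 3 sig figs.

X_L = ωL = 2860 Ω
Z = 1200 + j2860 Ω
|Z| = √(1200² + 2860²) = 3100 Ω
∠Z = arctan(2860/1200) = 67.2°

67.2°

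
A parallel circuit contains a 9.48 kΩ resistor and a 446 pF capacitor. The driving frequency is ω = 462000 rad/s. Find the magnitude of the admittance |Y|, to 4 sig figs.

231.5 μS

X_C = 1/(ωC) = 4853 Ω
Parallel: admittances add. Y = 1/R + jωC
Y = (0.0001055 + j0.0002061) S
|Y| = 0.0002315 S → |Z| = 1/|Y| = 4320 Ω, ∠Z = −∠Y = -62.89°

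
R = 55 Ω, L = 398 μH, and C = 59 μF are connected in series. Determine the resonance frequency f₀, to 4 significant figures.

1.039 kHz

ω₀ = 1/√(LC) = 1/√(0.000398 × 5.9e-05) = 6526 rad/s
f₀ = ω₀/(2π) = 1.039 kHz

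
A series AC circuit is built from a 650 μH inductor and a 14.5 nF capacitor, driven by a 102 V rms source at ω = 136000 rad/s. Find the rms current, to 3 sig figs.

X_L = ωL = 88.4 Ω
X_C = 1/(ωC) = 507 Ω
Net reactance X = X_L − X_C = -419 Ω
Z = − j419 Ω
|Z| = √(0² + 419²) = 419 Ω
I = V/|Z| = 102/419 = 244 mA

244 mA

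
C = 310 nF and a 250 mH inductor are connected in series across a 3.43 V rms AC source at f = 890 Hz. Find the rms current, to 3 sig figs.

4.18 mA

ω = 2πf = 5592 rad/s
X_L = ωL = 1400 Ω
X_C = 1/(ωC) = 577 Ω
Net reactance X = X_L − X_C = 821 Ω
Z = j821 Ω
|Z| = √(0² + 821²) = 821 Ω
I = V/|Z| = 3.43/821 = 4.18 mA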